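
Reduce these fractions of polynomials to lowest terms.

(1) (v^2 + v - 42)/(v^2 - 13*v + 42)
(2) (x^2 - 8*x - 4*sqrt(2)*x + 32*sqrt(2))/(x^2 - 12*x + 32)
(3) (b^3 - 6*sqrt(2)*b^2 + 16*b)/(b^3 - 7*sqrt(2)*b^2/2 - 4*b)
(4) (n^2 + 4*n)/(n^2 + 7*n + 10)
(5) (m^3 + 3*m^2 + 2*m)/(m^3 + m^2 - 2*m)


(1) = (v + 7)/(v - 7)
(2) = (x - 4*sqrt(2))/(x - 4)
(3) = (2*b - 4*sqrt(2))/(2*b + sqrt(2))
(4) = (n^2 + 4*n)/(n^2 + 7*n + 10)
(5) = (m + 1)/(m - 1)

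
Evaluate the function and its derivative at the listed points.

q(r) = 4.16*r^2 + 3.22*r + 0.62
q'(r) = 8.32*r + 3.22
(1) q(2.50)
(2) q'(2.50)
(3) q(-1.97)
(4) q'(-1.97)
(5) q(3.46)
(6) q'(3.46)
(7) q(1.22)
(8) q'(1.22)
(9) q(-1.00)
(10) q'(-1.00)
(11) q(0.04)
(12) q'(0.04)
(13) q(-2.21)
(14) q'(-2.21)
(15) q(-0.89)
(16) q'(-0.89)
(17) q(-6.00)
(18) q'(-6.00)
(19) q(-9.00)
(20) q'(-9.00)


(1) = 34.67
(2) = 24.02
(3) = 10.42
(4) = -13.17
(5) = 61.56
(6) = 32.01
(7) = 10.74
(8) = 13.37
(9) = 1.56
(10) = -5.10
(11) = 0.76
(12) = 3.55
(13) = 13.82
(14) = -15.17
(15) = 1.05
(16) = -4.18
(17) = 131.06
(18) = -46.70
(19) = 308.60
(20) = -71.66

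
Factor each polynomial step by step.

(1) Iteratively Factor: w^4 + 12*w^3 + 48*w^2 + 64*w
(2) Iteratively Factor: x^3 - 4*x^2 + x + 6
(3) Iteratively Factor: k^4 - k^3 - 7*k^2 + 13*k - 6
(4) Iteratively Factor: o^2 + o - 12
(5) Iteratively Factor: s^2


(1) = (w)*(w^3 + 12*w^2 + 48*w + 64) = w*(w + 4)*(w^2 + 8*w + 16) = w*(w + 4)^2*(w + 4)
(2) = (x - 2)*(x^2 - 2*x - 3) = (x - 3)*(x - 2)*(x + 1)
(3) = (k - 1)*(k^3 - 7*k + 6) = (k - 2)*(k - 1)*(k^2 + 2*k - 3) = (k - 2)*(k - 1)*(k + 3)*(k - 1)
(4) = (o - 3)*(o + 4)
(5) = (s)*(s)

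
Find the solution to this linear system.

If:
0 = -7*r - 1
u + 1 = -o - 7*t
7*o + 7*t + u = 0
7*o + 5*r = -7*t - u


Then:
No Solution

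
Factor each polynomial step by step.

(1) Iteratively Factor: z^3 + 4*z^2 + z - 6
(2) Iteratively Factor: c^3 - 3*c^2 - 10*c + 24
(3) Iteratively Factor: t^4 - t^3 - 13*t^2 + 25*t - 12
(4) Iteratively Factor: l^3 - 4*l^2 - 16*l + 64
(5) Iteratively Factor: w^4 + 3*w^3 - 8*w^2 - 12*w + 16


(1) = (z - 1)*(z^2 + 5*z + 6) = (z - 1)*(z + 2)*(z + 3)
(2) = (c - 4)*(c^2 + c - 6) = (c - 4)*(c + 3)*(c - 2)
(3) = (t - 1)*(t^3 - 13*t + 12) = (t - 3)*(t - 1)*(t^2 + 3*t - 4) = (t - 3)*(t - 1)*(t + 4)*(t - 1)
(4) = (l - 4)*(l^2 - 16) = (l - 4)*(l + 4)*(l - 4)
(5) = (w - 1)*(w^3 + 4*w^2 - 4*w - 16) = (w - 2)*(w - 1)*(w^2 + 6*w + 8) = (w - 2)*(w - 1)*(w + 2)*(w + 4)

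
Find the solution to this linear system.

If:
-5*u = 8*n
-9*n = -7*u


Then:
n = 0
u = 0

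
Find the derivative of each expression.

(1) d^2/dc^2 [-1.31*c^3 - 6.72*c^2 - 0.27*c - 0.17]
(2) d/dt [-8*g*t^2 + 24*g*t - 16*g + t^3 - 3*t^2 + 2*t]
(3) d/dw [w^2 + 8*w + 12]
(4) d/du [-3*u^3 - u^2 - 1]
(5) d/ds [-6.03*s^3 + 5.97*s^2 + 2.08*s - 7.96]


(1) = -7.86*c - 13.44
(2) = -16*g*t + 24*g + 3*t^2 - 6*t + 2
(3) = 2*w + 8
(4) = u*(-9*u - 2)
(5) = -18.09*s^2 + 11.94*s + 2.08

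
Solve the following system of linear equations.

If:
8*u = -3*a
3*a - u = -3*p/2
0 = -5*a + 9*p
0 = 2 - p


Then:
No Solution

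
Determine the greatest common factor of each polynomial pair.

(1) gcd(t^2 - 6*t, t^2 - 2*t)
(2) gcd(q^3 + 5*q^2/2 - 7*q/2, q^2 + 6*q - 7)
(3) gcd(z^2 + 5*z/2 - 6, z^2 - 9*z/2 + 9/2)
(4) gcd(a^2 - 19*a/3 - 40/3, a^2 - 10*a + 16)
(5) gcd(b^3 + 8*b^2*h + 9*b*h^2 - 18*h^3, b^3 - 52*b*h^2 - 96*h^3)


(1) = t
(2) = q - 1
(3) = gcd((z - 3/2)*(z + 4), (z - 3)*(z - 3/2)) = z - 3/2
(4) = gcd((a - 8)*(a + 5/3), (a - 8)*(a - 2)) = a - 8
(5) = gcd((b - h)*(b + 3*h)*(b + 6*h), (b - 8*h)*(b + 2*h)*(b + 6*h)) = b + 6*h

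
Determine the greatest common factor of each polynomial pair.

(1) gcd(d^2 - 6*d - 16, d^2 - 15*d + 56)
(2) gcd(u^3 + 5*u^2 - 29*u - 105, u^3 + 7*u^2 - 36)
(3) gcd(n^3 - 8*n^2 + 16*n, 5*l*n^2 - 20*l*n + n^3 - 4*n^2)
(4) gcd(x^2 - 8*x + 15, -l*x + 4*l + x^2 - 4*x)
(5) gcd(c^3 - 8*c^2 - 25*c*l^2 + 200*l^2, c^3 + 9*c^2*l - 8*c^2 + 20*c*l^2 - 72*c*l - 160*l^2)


(1) = gcd((d - 8)*(d + 2), (d - 8)*(d - 7)) = d - 8
(2) = u + 3
(3) = n^2 - 4*n
(4) = gcd((x - 5)*(x - 3), (-l + x)*(x - 4)) = 1
(5) = gcd((c - 8)*(c - 5*l)*(c + 5*l), (c - 8)*(c + 4*l)*(c + 5*l)) = c^2 + 5*c*l - 8*c - 40*l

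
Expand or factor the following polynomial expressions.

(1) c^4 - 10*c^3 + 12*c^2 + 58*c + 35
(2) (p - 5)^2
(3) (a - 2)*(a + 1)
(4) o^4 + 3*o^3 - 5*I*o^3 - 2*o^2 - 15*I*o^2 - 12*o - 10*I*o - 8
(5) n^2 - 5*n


(1) = (c - 7)*(c - 5)*(c + 1)^2
(2) = p^2 - 10*p + 25
(3) = a^2 - a - 2
(4) = (o + 1)*(o + 2)*(o - 4*I)*(o - I)
(5) = n*(n - 5)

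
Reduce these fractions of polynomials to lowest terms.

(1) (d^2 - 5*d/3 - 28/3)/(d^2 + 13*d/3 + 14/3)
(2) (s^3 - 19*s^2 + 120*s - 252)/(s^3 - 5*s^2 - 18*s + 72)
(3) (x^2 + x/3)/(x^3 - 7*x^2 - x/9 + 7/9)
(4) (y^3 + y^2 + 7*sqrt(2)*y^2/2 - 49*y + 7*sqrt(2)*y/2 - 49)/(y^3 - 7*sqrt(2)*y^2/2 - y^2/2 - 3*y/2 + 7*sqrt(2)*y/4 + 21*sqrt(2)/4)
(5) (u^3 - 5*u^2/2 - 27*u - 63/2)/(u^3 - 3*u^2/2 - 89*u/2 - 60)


(1) = (d - 4)/(d + 2)
(2) = (s^2 - 13*s + 42)/(s^2 + s - 12)
(3) = 3*x/(3*x^2 - 22*x + 7)
(4) = (8*y + 56*sqrt(2))/(8*y - 12)
(5) = (u^2 - 4*u - 21)/(u^2 - 3*u - 40)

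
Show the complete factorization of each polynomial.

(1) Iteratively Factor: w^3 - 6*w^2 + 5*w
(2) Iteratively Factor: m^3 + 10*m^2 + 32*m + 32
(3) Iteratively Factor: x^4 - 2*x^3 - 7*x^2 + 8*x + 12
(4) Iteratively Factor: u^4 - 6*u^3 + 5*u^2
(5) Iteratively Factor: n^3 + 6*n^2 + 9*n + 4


(1) = (w)*(w^2 - 6*w + 5) = w*(w - 1)*(w - 5)
(2) = (m + 2)*(m^2 + 8*m + 16) = (m + 2)*(m + 4)*(m + 4)
(3) = (x + 1)*(x^3 - 3*x^2 - 4*x + 12) = (x - 3)*(x + 1)*(x^2 - 4) = (x - 3)*(x + 1)*(x + 2)*(x - 2)
(4) = (u - 1)*(u^3 - 5*u^2) = u*(u - 1)*(u^2 - 5*u) = u^2*(u - 1)*(u - 5)
(5) = (n + 1)*(n^2 + 5*n + 4) = (n + 1)^2*(n + 4)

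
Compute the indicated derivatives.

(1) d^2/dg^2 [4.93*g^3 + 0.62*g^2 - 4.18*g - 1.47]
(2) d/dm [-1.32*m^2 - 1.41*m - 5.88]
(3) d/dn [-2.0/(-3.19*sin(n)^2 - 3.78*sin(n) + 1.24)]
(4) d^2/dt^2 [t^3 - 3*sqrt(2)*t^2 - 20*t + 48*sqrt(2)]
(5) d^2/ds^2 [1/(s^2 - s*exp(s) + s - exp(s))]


(1) = 29.58*g + 1.24
(2) = -2.64*m - 1.41
(3) = -(12.76*sin(n) + 7.56)*cos(n)/(3.19*sin(n)^2 + 3.78*sin(n) - 1.24)^2
(4) = 6*t - 6*sqrt(2)
(5) = ((s*exp(s) + 3*exp(s) - 2)*(s^2 - s*exp(s) + s - exp(s)) + 2*(s*exp(s) - 2*s + 2*exp(s) - 1)^2)/(s^2 - s*exp(s) + s - exp(s))^3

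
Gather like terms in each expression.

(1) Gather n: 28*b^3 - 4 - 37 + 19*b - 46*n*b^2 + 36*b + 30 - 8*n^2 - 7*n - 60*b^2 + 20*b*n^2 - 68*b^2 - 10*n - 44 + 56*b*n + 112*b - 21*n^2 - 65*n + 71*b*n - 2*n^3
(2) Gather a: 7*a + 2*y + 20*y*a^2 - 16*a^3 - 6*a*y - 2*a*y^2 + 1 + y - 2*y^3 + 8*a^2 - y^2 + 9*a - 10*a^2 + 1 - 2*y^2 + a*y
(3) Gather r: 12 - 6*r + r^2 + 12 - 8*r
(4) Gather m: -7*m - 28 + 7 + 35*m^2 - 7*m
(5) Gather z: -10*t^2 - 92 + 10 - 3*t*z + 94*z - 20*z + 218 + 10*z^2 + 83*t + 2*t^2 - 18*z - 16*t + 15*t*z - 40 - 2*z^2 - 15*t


(1) = 28*b^3 - 128*b^2 + 167*b - 2*n^3 + n^2*(20*b - 29) + n*(-46*b^2 + 127*b - 82) - 55
(2) = -16*a^3 + a^2*(20*y - 2) + a*(-2*y^2 - 5*y + 16) - 2*y^3 - 3*y^2 + 3*y + 2
(3) = r^2 - 14*r + 24
(4) = 35*m^2 - 14*m - 21
(5) = -8*t^2 + 52*t + 8*z^2 + z*(12*t + 56) + 96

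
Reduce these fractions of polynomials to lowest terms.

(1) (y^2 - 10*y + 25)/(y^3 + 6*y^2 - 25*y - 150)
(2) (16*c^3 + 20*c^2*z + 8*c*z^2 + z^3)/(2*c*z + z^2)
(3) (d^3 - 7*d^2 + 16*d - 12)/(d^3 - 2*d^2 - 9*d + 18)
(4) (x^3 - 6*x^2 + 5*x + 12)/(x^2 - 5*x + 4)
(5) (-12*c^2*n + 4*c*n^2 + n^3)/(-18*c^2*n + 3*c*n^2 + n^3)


(1) = (y - 5)/(y^2 + 11*y + 30)
(2) = (8*c^2 + 6*c*z + z^2)/z
(3) = (d - 2)/(d + 3)
(4) = (x^2 - 2*x - 3)/(x - 1)
(5) = (2*c - n)/(3*c - n)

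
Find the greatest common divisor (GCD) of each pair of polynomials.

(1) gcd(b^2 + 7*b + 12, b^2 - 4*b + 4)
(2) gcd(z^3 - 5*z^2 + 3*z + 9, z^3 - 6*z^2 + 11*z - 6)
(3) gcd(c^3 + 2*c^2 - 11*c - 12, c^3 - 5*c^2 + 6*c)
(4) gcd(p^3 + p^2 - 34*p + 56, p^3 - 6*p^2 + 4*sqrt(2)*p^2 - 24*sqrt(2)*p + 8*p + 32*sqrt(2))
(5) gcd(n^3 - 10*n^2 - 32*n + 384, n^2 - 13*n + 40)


(1) = gcd((b + 3)*(b + 4), (b - 2)^2) = 1
(2) = gcd((z - 3)^2*(z + 1), (z - 3)*(z - 2)*(z - 1)) = z - 3
(3) = c - 3
(4) = p^2 - 6*p + 8
(5) = n - 8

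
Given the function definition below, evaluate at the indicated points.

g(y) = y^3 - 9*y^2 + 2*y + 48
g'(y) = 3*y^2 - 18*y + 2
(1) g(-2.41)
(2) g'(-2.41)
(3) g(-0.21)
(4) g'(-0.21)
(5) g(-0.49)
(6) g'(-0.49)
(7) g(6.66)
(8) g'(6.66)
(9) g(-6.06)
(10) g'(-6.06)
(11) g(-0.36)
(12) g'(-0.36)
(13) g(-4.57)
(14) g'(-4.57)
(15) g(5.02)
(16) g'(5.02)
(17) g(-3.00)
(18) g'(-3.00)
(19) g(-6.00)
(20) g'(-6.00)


(1) = -23.09
(2) = 62.80
(3) = 47.17
(4) = 5.91
(5) = 44.74
(6) = 11.54
(7) = -42.47
(8) = 15.19
(9) = -517.18
(10) = 221.25
(11) = 46.07
(12) = 8.87
(13) = -244.55
(14) = 146.91
(15) = -42.26
(16) = -12.76
(17) = -66.00
(18) = 83.00
(19) = -504.00
(20) = 218.00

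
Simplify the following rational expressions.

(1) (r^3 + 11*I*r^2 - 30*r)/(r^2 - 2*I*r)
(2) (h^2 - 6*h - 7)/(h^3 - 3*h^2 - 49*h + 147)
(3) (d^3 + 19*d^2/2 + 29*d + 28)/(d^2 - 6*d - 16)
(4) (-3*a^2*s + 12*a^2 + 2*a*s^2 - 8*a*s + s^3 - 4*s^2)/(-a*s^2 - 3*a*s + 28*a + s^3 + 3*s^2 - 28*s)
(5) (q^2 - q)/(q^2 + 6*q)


(1) = (r^2 + 11*I*r - 30)/(r - 2*I)
(2) = (h + 1)/(h^2 + 4*h - 21)
(3) = (2*d^2 + 15*d + 28)/(2*d - 16)
(4) = (3*a + s)/(s + 7)
(5) = (q - 1)/(q + 6)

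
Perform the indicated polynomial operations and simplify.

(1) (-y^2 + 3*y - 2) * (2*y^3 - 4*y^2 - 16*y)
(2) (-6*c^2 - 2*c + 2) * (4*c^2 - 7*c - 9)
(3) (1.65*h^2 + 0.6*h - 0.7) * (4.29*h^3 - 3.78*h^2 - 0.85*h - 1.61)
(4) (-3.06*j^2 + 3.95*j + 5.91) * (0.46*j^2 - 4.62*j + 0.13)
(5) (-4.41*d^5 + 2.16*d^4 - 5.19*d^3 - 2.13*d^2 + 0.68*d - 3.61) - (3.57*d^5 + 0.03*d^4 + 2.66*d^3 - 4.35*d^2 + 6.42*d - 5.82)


(1) = -2*y^5 + 10*y^4 - 40*y^2 + 32*y
(2) = -24*c^4 + 34*c^3 + 76*c^2 + 4*c - 18
(3) = 7.0785*h^5 - 3.663*h^4 - 6.6735*h^3 - 0.5205*h^2 - 0.371*h + 1.127
(4) = -1.4076*j^4 + 15.9542*j^3 - 15.9282*j^2 - 26.7907*j + 0.7683
(5) = -7.98*d^5 + 2.13*d^4 - 7.85*d^3 + 2.22*d^2 - 5.74*d + 2.21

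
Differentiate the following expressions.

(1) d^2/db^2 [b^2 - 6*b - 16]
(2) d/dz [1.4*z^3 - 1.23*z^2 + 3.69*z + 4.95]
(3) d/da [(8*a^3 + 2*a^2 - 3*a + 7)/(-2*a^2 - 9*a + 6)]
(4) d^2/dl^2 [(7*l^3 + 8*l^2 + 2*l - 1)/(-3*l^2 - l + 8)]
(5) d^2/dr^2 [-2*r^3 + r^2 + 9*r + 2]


(1) = 2
(2) = 4.2*z^2 - 2.46*z + 3.69
(3) = (-16*a^4 - 144*a^3 + 120*a^2 + 52*a + 45)/(4*a^4 + 36*a^3 + 57*a^2 - 108*a + 36)
(4) = 2*(-169*l^3 - 381*l^2 - 1479*l - 503)/(27*l^6 + 27*l^5 - 207*l^4 - 143*l^3 + 552*l^2 + 192*l - 512)
(5) = 2 - 12*r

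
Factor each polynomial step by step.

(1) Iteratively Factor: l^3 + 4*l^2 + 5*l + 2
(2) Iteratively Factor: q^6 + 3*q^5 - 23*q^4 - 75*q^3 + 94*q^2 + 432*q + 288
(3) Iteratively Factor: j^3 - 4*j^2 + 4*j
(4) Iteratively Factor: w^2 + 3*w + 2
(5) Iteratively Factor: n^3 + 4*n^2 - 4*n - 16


(1) = (l + 2)*(l^2 + 2*l + 1) = (l + 1)*(l + 2)*(l + 1)
(2) = (q - 4)*(q^5 + 7*q^4 + 5*q^3 - 55*q^2 - 126*q - 72) = (q - 4)*(q + 1)*(q^4 + 6*q^3 - q^2 - 54*q - 72) = (q - 4)*(q + 1)*(q + 4)*(q^3 + 2*q^2 - 9*q - 18) = (q - 4)*(q + 1)*(q + 2)*(q + 4)*(q^2 - 9) = (q - 4)*(q + 1)*(q + 2)*(q + 3)*(q + 4)*(q - 3)
(3) = (j - 2)*(j^2 - 2*j) = (j - 2)^2*(j)
(4) = (w + 1)*(w + 2)
(5) = (n + 4)*(n^2 - 4) = (n + 2)*(n + 4)*(n - 2)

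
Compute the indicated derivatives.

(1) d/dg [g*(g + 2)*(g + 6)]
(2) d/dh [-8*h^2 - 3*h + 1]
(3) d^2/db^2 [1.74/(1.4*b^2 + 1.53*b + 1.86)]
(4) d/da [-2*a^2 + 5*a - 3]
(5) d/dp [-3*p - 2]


(1) = 3*g^2 + 16*g + 12
(2) = -16*h - 3
(3) = (-6.8208*b^2 - 7.45416*b + 1.74*(2.8*b + 1.53)*(5.6*b + 3.06) - 9.06192)/(1.4*b^2 + 1.53*b + 1.86)^3
(4) = 5 - 4*a
(5) = -3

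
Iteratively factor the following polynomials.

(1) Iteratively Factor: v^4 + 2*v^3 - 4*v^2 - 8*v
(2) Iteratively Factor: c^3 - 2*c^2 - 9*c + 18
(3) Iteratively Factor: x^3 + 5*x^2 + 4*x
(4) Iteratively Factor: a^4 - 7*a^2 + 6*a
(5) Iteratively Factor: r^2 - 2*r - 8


(1) = (v - 2)*(v^3 + 4*v^2 + 4*v) = v*(v - 2)*(v^2 + 4*v + 4) = v*(v - 2)*(v + 2)*(v + 2)
(2) = (c - 3)*(c^2 + c - 6) = (c - 3)*(c + 3)*(c - 2)
(3) = (x + 4)*(x^2 + x) = (x + 1)*(x + 4)*(x)
(4) = (a - 1)*(a^3 + a^2 - 6*a) = (a - 1)*(a + 3)*(a^2 - 2*a) = a*(a - 1)*(a + 3)*(a - 2)
(5) = (r - 4)*(r + 2)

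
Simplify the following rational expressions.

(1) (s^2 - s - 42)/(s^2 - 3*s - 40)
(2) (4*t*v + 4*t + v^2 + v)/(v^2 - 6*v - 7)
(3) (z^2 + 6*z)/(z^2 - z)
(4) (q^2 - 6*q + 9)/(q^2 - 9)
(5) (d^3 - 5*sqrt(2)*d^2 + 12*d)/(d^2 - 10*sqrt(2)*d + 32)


(1) = (s^2 - s - 42)/(s^2 - 3*s - 40)
(2) = (4*t + v)/(v - 7)
(3) = (z + 6)/(z - 1)
(4) = (q - 3)/(q + 3)
(5) = (d^2 - 3*sqrt(2)*d)/(d - 8*sqrt(2))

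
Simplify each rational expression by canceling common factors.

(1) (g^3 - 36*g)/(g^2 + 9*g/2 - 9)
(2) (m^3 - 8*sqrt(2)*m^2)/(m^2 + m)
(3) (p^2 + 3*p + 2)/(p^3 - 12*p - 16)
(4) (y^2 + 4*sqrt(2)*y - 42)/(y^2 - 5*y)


(1) = (2*g^2 - 12*g)/(2*g - 3)
(2) = (m^2 - 8*sqrt(2)*m)/(m + 1)
(3) = (p + 1)/(p^2 - 2*p - 8)
(4) = (y^2 + 4*sqrt(2)*y - 42)/(y^2 - 5*y)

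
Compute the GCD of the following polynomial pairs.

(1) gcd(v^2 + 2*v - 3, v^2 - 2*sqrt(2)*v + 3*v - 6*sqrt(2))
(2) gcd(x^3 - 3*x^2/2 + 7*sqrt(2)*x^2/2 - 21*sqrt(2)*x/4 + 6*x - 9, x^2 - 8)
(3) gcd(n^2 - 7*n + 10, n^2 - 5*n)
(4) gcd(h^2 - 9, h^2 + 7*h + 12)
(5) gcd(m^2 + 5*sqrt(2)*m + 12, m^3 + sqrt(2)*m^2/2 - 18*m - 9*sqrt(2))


(1) = gcd((v - 1)*(v + 3), (v + 3)*(v - 2*sqrt(2))) = v + 3
(2) = x + 2*sqrt(2)
(3) = gcd((n - 5)*(n - 2), n*(n - 5)) = n - 5
(4) = h + 3
(5) = m + 3*sqrt(2)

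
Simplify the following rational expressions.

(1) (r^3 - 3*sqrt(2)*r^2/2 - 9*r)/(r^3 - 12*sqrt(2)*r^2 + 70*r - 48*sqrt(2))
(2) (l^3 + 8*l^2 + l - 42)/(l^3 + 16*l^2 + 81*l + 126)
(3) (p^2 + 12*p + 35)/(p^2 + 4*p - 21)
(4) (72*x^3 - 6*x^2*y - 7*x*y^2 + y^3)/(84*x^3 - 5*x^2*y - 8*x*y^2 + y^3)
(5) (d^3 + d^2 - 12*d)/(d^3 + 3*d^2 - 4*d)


(1) = (2*r^2 + 3*sqrt(2)*r)/(2*r^2 - 18*sqrt(2)*r + 32)
(2) = (l - 2)/(l + 6)
(3) = (p + 5)/(p - 3)
(4) = (6*x - y)/(7*x - y)
(5) = (d - 3)/(d - 1)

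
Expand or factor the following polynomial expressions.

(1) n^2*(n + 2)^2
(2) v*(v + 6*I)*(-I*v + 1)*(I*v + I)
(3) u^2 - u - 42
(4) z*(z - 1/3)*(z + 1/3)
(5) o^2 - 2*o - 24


(1) = n^4 + 4*n^3 + 4*n^2
(2) = v^4 + v^3 + 7*I*v^3 - 6*v^2 + 7*I*v^2 - 6*v
(3) = (u - 7)*(u + 6)
(4) = z^3 - z/9
(5) = (o - 6)*(o + 4)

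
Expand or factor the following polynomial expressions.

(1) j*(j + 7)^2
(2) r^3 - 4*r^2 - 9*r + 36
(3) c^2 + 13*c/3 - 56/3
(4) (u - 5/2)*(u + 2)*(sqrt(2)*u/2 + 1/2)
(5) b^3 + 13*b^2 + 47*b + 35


(1) = j^3 + 14*j^2 + 49*j
(2) = (r - 4)*(r - 3)*(r + 3)
(3) = (c - 8/3)*(c + 7)
(4) = sqrt(2)*u^3/2 - sqrt(2)*u^2/4 + u^2/2 - 5*sqrt(2)*u/2 - u/4 - 5/2
(5) = (b + 1)*(b + 5)*(b + 7)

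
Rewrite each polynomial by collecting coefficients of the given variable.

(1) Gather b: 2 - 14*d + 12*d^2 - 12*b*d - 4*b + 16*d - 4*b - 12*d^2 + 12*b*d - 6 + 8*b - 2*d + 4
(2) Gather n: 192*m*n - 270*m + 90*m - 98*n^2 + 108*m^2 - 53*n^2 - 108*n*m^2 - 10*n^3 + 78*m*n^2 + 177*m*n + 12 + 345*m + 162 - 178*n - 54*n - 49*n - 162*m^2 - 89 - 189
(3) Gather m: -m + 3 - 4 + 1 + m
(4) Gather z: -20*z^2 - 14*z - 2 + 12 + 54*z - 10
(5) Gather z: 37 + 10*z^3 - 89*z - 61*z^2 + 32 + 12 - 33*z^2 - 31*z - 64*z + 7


(1) = 0
(2) = -54*m^2 + 165*m - 10*n^3 + n^2*(78*m - 151) + n*(-108*m^2 + 369*m - 281) - 104
(3) = 0
(4) = -20*z^2 + 40*z
(5) = 10*z^3 - 94*z^2 - 184*z + 88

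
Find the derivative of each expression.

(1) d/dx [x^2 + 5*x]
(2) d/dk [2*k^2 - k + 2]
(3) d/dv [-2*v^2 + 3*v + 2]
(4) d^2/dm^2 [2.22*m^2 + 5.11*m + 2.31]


(1) = 2*x + 5
(2) = 4*k - 1
(3) = 3 - 4*v
(4) = 4.44000000000000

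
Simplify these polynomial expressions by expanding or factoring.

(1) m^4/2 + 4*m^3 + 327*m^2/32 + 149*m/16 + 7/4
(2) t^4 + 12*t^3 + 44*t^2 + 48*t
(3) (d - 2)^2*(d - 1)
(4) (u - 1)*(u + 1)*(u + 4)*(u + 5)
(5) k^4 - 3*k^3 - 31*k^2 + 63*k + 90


(1) = (m/2 + 1)*(m + 1/4)*(m + 7/4)*(m + 4)
(2) = t*(t + 2)*(t + 4)*(t + 6)
(3) = d^3 - 5*d^2 + 8*d - 4
(4) = u^4 + 9*u^3 + 19*u^2 - 9*u - 20
(5) = (k - 6)*(k - 3)*(k + 1)*(k + 5)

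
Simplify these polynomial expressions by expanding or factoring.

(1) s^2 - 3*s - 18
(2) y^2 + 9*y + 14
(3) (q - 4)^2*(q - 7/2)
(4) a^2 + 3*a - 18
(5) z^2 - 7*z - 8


(1) = (s - 6)*(s + 3)
(2) = (y + 2)*(y + 7)
(3) = q^3 - 23*q^2/2 + 44*q - 56
(4) = (a - 3)*(a + 6)
(5) = (z - 8)*(z + 1)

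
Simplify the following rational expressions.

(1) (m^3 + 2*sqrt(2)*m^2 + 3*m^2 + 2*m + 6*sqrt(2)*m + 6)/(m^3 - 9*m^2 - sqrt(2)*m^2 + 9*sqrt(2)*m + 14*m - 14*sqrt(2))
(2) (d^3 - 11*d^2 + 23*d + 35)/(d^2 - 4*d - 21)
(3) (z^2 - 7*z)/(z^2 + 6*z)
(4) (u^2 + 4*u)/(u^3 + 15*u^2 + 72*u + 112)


(1) = (m^3 + m^2*(2*sqrt(2) + 3) + m*(2 + 6*sqrt(2)) + 6)/(m^3 + m^2*(-9 - sqrt(2)) + m*(9*sqrt(2) + 14) - 14*sqrt(2))
(2) = (d^2 - 4*d - 5)/(d + 3)
(3) = (z - 7)/(z + 6)
(4) = u/(u^2 + 11*u + 28)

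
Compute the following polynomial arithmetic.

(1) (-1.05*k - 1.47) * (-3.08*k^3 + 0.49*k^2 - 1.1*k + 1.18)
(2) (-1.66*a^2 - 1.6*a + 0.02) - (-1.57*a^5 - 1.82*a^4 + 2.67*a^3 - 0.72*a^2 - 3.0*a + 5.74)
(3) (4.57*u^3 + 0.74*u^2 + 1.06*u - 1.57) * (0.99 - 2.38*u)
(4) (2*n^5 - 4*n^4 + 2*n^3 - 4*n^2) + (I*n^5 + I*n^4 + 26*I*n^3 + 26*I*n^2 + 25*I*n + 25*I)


(1) = 3.234*k^4 + 4.0131*k^3 + 0.4347*k^2 + 0.378*k - 1.7346
(2) = 1.57*a^5 + 1.82*a^4 - 2.67*a^3 - 0.94*a^2 + 1.4*a - 5.72
(3) = -10.8766*u^4 + 2.7631*u^3 - 1.7902*u^2 + 4.786*u - 1.5543
(4) = 2*n^5 + I*n^5 - 4*n^4 + I*n^4 + 2*n^3 + 26*I*n^3 - 4*n^2 + 26*I*n^2 + 25*I*n + 25*I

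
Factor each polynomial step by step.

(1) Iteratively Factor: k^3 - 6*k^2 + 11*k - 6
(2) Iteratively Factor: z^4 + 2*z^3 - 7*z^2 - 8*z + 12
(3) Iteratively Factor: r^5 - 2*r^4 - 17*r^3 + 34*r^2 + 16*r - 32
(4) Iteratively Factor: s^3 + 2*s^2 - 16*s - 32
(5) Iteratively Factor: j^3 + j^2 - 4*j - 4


(1) = (k - 3)*(k^2 - 3*k + 2) = (k - 3)*(k - 1)*(k - 2)
(2) = (z + 3)*(z^3 - z^2 - 4*z + 4) = (z - 1)*(z + 3)*(z^2 - 4) = (z - 2)*(z - 1)*(z + 3)*(z + 2)
(3) = (r - 1)*(r^4 - r^3 - 18*r^2 + 16*r + 32) = (r - 1)*(r + 1)*(r^3 - 2*r^2 - 16*r + 32) = (r - 2)*(r - 1)*(r + 1)*(r^2 - 16) = (r - 4)*(r - 2)*(r - 1)*(r + 1)*(r + 4)
(4) = (s - 4)*(s^2 + 6*s + 8) = (s - 4)*(s + 4)*(s + 2)
(5) = (j + 2)*(j^2 - j - 2) = (j - 2)*(j + 2)*(j + 1)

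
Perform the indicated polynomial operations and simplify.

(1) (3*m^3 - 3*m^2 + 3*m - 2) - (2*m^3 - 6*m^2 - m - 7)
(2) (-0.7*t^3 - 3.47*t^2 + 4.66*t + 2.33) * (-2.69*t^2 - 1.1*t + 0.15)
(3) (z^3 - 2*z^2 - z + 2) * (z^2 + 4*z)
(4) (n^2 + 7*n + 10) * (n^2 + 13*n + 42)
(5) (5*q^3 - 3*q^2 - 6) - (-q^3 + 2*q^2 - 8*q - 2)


(1) = m^3 + 3*m^2 + 4*m + 5
(2) = 1.883*t^5 + 10.1043*t^4 - 8.8234*t^3 - 11.9142*t^2 - 1.864*t + 0.3495
(3) = z^5 + 2*z^4 - 9*z^3 - 2*z^2 + 8*z
(4) = n^4 + 20*n^3 + 143*n^2 + 424*n + 420
(5) = 6*q^3 - 5*q^2 + 8*q - 4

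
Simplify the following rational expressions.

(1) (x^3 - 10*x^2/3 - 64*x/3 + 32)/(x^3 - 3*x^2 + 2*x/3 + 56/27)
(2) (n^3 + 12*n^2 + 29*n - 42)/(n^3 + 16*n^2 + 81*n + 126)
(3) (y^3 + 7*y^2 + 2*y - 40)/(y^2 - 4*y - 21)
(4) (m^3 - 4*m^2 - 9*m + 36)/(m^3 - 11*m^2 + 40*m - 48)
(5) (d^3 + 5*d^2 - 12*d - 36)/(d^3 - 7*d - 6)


(1) = (9*x^2 - 18*x - 216)/(9*x^2 - 15*x - 14)
(2) = (n - 1)/(n + 3)
(3) = (y^3 + 7*y^2 + 2*y - 40)/(y^2 - 4*y - 21)
(4) = (m + 3)/(m - 4)
(5) = (d + 6)/(d + 1)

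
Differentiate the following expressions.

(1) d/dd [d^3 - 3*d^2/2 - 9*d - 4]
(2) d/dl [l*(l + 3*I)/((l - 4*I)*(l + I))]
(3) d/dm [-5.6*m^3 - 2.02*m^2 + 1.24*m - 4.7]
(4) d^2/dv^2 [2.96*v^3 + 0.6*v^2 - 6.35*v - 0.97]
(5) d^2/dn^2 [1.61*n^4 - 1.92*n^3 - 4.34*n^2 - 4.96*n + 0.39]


(1) = 3*d^2 - 3*d - 9
(2) = 2*(-3*I*l^2 + 4*l + 6*I)/(l^4 - 6*I*l^3 - l^2 - 24*I*l + 16)
(3) = -16.8*m^2 - 4.04*m + 1.24
(4) = 17.76*v + 1.2
(5) = 19.32*n^2 - 11.52*n - 8.68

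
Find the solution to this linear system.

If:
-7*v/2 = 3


Then:
v = -6/7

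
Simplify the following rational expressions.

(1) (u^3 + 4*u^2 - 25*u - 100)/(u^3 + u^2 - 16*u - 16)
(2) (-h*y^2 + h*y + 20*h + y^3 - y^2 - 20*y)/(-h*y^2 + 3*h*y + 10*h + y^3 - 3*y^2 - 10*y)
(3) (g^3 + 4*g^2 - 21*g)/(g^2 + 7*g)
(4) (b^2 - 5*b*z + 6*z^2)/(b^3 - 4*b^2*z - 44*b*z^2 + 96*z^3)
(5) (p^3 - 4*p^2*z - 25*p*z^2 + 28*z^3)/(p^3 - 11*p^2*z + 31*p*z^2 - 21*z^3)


(1) = (u^2 - 25)/(u^2 - 3*u - 4)
(2) = (y + 4)/(y + 2)
(3) = g - 3
(4) = (-b + 3*z)/(-b^2 + 2*b*z + 48*z^2)
(5) = (-p - 4*z)/(-p + 3*z)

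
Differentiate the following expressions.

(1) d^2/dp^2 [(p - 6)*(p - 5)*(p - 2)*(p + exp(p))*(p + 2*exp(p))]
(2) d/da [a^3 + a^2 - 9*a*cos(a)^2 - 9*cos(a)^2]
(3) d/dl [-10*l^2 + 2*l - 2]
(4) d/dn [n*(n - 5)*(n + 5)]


(1) = 3*p^4*exp(p) + 8*p^3*exp(2*p) - 15*p^3*exp(p) + 20*p^3 - 80*p^2*exp(2*p) - 42*p^2*exp(p) - 156*p^2 + 220*p*exp(2*p) + 210*p*exp(p) + 312*p - 116*exp(2*p) - 48*exp(p) - 120
(2) = 3*a^2 + 9*a*sin(2*a) + 2*a + 9*sin(2*a) - 9*cos(a)^2
(3) = 2 - 20*l
(4) = 3*n^2 - 25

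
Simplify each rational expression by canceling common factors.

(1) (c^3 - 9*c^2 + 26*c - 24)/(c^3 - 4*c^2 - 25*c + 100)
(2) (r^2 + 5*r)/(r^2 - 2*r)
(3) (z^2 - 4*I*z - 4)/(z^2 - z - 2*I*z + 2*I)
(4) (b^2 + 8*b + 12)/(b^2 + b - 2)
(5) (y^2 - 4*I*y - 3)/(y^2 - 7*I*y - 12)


(1) = (c^2 - 5*c + 6)/(c^2 - 25)
(2) = (r + 5)/(r - 2)
(3) = (z - 2*I)/(z - 1)
(4) = (b + 6)/(b - 1)
(5) = (y - I)/(y - 4*I)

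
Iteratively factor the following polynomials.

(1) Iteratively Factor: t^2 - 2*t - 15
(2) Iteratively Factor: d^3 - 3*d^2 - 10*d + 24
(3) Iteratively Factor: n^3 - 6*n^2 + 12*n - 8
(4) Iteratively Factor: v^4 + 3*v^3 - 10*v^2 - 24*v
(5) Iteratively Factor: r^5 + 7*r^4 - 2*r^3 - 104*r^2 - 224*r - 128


(1) = (t - 5)*(t + 3)
(2) = (d - 2)*(d^2 - d - 12) = (d - 2)*(d + 3)*(d - 4)
(3) = (n - 2)*(n^2 - 4*n + 4) = (n - 2)^2*(n - 2)
(4) = (v)*(v^3 + 3*v^2 - 10*v - 24) = v*(v - 3)*(v^2 + 6*v + 8) = v*(v - 3)*(v + 2)*(v + 4)
(5) = (r + 4)*(r^4 + 3*r^3 - 14*r^2 - 48*r - 32) = (r + 2)*(r + 4)*(r^3 + r^2 - 16*r - 16) = (r + 2)*(r + 4)^2*(r^2 - 3*r - 4) = (r + 1)*(r + 2)*(r + 4)^2*(r - 4)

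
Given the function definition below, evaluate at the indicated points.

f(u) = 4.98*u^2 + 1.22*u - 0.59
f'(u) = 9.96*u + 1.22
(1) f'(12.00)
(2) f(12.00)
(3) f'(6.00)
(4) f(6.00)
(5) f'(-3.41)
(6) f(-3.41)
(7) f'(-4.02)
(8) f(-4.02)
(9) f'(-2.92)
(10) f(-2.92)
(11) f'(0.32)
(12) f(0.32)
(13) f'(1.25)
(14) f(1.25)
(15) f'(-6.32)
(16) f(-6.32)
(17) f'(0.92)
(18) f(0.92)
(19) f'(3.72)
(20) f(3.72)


(1) = 120.74
(2) = 731.17
(3) = 60.98
(4) = 186.01
(5) = -32.74
(6) = 53.16
(7) = -38.82
(8) = 74.98
(9) = -27.86
(10) = 38.31
(11) = 4.41
(12) = 0.31
(13) = 13.67
(14) = 8.72
(15) = -61.73
(16) = 190.61
(17) = 10.38
(18) = 4.75
(19) = 38.27
(20) = 72.86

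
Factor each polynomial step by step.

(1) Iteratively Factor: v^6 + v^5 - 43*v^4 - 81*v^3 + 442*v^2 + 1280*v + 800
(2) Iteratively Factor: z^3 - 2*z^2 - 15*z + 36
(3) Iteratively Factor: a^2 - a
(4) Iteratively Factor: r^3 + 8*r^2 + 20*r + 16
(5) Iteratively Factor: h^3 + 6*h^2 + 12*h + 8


(1) = (v + 2)*(v^5 - v^4 - 41*v^3 + v^2 + 440*v + 400) = (v - 5)*(v + 2)*(v^4 + 4*v^3 - 21*v^2 - 104*v - 80) = (v - 5)*(v + 2)*(v + 4)*(v^3 - 21*v - 20) = (v - 5)*(v + 2)*(v + 4)^2*(v^2 - 4*v - 5) = (v - 5)^2*(v + 2)*(v + 4)^2*(v + 1)
(2) = (z - 3)*(z^2 + z - 12) = (z - 3)*(z + 4)*(z - 3)
(3) = (a - 1)*(a)
(4) = (r + 2)*(r^2 + 6*r + 8) = (r + 2)*(r + 4)*(r + 2)
(5) = (h + 2)*(h^2 + 4*h + 4) = (h + 2)^2*(h + 2)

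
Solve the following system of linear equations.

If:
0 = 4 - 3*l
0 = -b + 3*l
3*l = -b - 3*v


Then:
b = 4
l = 4/3
v = -8/3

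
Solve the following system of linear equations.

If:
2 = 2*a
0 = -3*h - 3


Then:
a = 1
h = -1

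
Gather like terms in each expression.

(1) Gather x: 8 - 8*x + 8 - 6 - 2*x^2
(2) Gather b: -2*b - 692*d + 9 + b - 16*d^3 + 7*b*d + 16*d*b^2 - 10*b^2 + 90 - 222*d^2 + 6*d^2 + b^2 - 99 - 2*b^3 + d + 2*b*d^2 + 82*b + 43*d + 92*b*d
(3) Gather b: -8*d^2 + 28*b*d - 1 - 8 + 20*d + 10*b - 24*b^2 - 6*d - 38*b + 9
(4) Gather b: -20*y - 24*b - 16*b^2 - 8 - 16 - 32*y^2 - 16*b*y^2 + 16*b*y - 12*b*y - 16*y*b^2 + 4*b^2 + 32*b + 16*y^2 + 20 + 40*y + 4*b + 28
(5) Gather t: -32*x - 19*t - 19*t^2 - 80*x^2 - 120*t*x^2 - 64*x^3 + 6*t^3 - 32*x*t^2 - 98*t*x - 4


(1) = -2*x^2 - 8*x + 10
(2) = -2*b^3 + b^2*(16*d - 9) + b*(2*d^2 + 99*d + 81) - 16*d^3 - 216*d^2 - 648*d
(3) = -24*b^2 + b*(28*d - 28) - 8*d^2 + 14*d
(4) = b^2*(-16*y - 12) + b*(-16*y^2 + 4*y + 12) - 16*y^2 + 20*y + 24
(5) = 6*t^3 + t^2*(-32*x - 19) + t*(-120*x^2 - 98*x - 19) - 64*x^3 - 80*x^2 - 32*x - 4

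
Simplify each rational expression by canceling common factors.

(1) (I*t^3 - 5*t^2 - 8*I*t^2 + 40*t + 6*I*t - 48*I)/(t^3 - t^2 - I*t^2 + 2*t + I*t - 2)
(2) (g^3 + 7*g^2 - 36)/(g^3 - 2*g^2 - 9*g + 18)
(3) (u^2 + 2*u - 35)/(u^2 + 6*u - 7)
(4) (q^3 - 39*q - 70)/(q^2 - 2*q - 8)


(1) = (I*t^3 + t^2*(-5 - 8*I) + t*(40 + 6*I) - 48*I)/(t^3 + t^2*(-1 - I) + t*(2 + I) - 2)
(2) = (g + 6)/(g - 3)
(3) = (u - 5)/(u - 1)
(4) = (q^2 - 2*q - 35)/(q - 4)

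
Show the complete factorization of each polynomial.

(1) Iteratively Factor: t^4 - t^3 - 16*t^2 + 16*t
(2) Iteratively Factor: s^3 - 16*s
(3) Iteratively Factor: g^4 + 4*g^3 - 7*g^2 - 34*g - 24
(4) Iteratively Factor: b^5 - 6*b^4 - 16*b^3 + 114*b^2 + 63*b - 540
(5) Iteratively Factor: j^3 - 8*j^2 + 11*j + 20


(1) = (t)*(t^3 - t^2 - 16*t + 16) = t*(t - 4)*(t^2 + 3*t - 4) = t*(t - 4)*(t - 1)*(t + 4)
(2) = (s)*(s^2 - 16) = s*(s + 4)*(s - 4)
(3) = (g + 4)*(g^3 - 7*g - 6) = (g - 3)*(g + 4)*(g^2 + 3*g + 2) = (g - 3)*(g + 1)*(g + 4)*(g + 2)
(4) = (b + 3)*(b^4 - 9*b^3 + 11*b^2 + 81*b - 180) = (b - 4)*(b + 3)*(b^3 - 5*b^2 - 9*b + 45) = (b - 5)*(b - 4)*(b + 3)*(b^2 - 9) = (b - 5)*(b - 4)*(b - 3)*(b + 3)*(b + 3)
(5) = (j - 5)*(j^2 - 3*j - 4) = (j - 5)*(j - 4)*(j + 1)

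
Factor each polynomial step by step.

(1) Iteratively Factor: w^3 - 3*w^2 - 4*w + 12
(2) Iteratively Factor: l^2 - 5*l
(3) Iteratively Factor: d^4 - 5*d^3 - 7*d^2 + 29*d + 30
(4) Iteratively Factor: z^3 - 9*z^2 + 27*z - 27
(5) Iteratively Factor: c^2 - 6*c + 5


(1) = (w - 2)*(w^2 - w - 6) = (w - 3)*(w - 2)*(w + 2)
(2) = (l - 5)*(l)
(3) = (d + 1)*(d^3 - 6*d^2 - d + 30) = (d + 1)*(d + 2)*(d^2 - 8*d + 15) = (d - 5)*(d + 1)*(d + 2)*(d - 3)
(4) = (z - 3)*(z^2 - 6*z + 9) = (z - 3)^2*(z - 3)
(5) = (c - 1)*(c - 5)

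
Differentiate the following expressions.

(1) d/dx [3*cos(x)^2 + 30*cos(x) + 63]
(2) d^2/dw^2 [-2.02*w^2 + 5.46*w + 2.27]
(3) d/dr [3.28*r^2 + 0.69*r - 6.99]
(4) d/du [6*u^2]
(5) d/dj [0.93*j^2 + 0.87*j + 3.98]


(1) = -6*(cos(x) + 5)*sin(x)
(2) = -4.04000000000000
(3) = 6.56*r + 0.69
(4) = 12*u
(5) = 1.86*j + 0.87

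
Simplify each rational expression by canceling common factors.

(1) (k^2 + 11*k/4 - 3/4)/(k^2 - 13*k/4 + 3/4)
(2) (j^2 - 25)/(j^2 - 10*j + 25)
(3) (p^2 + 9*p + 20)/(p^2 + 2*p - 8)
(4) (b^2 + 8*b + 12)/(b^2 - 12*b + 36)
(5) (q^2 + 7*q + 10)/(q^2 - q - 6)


(1) = (k + 3)/(k - 3)
(2) = (j + 5)/(j - 5)
(3) = (p + 5)/(p - 2)
(4) = (b^2 + 8*b + 12)/(b^2 - 12*b + 36)
(5) = (q + 5)/(q - 3)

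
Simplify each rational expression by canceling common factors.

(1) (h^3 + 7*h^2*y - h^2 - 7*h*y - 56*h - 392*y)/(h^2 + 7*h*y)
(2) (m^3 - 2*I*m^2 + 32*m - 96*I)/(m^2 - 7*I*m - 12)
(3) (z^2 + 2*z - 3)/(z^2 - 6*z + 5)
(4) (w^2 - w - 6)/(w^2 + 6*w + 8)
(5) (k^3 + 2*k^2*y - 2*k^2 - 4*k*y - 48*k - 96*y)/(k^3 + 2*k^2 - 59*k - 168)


(1) = (h^2 - h - 56)/h
(2) = (m^2 + 2*I*m + 24)/(m - 3*I)
(3) = (z + 3)/(z - 5)
(4) = (w - 3)/(w + 4)
(5) = (k^2 + 2*k*y + 6*k + 12*y)/(k^2 + 10*k + 21)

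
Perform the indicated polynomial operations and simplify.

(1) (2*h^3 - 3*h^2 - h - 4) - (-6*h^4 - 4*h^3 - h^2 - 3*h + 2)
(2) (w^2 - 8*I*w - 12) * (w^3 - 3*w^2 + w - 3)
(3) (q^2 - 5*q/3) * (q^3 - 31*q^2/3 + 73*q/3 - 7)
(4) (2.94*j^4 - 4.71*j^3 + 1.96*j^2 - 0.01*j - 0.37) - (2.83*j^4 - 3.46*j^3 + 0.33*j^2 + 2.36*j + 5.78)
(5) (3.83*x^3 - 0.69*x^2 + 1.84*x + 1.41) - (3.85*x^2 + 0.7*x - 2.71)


(1) = 6*h^4 + 6*h^3 - 2*h^2 + 2*h - 6
(2) = w^5 - 3*w^4 - 8*I*w^4 - 11*w^3 + 24*I*w^3 + 33*w^2 - 8*I*w^2 - 12*w + 24*I*w + 36
(3) = q^5 - 12*q^4 + 374*q^3/9 - 428*q^2/9 + 35*q/3
(4) = 0.11*j^4 - 1.25*j^3 + 1.63*j^2 - 2.37*j - 6.15
(5) = 3.83*x^3 - 4.54*x^2 + 1.14*x + 4.12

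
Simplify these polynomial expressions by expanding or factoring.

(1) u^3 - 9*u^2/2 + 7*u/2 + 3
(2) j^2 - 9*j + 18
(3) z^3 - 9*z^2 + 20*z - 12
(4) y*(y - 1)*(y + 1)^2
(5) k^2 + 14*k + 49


(1) = (u - 3)*(u - 2)*(u + 1/2)
(2) = (j - 6)*(j - 3)
(3) = (z - 6)*(z - 2)*(z - 1)
(4) = y^4 + y^3 - y^2 - y
(5) = (k + 7)^2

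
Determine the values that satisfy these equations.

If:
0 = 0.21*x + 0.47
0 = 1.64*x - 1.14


Then:
No Solution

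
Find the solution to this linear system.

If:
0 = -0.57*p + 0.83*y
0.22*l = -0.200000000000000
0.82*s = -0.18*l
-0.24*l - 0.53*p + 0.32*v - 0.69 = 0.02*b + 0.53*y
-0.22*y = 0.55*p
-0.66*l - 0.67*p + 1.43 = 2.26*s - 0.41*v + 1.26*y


Then:
b = -85.21
l = -0.91
p = 0.00
s = 0.20
v = -3.85
y = 0.00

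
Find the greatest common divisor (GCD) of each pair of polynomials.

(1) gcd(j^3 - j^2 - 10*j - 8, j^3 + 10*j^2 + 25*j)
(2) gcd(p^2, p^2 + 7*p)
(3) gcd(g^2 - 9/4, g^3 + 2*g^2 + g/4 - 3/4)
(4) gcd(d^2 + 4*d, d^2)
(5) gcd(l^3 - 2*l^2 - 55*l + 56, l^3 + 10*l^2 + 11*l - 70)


(1) = 1
(2) = gcd(p^2, p*(p + 7)) = p
(3) = g + 3/2
(4) = d
(5) = l + 7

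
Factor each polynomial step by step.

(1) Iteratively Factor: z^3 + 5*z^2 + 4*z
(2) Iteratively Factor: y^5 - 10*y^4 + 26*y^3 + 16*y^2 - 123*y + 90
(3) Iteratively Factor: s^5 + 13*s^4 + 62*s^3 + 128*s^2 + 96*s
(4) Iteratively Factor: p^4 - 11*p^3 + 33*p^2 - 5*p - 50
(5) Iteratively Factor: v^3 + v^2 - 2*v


(1) = (z + 4)*(z^2 + z) = (z + 1)*(z + 4)*(z)
(2) = (y - 3)*(y^4 - 7*y^3 + 5*y^2 + 31*y - 30) = (y - 3)*(y + 2)*(y^3 - 9*y^2 + 23*y - 15) = (y - 5)*(y - 3)*(y + 2)*(y^2 - 4*y + 3) = (y - 5)*(y - 3)*(y - 1)*(y + 2)*(y - 3)
(3) = (s + 3)*(s^4 + 10*s^3 + 32*s^2 + 32*s) = s*(s + 3)*(s^3 + 10*s^2 + 32*s + 32) = s*(s + 3)*(s + 4)*(s^2 + 6*s + 8) = s*(s + 2)*(s + 3)*(s + 4)*(s + 4)
(4) = (p - 2)*(p^3 - 9*p^2 + 15*p + 25) = (p - 2)*(p + 1)*(p^2 - 10*p + 25) = (p - 5)*(p - 2)*(p + 1)*(p - 5)
(5) = (v + 2)*(v^2 - v) = (v - 1)*(v + 2)*(v)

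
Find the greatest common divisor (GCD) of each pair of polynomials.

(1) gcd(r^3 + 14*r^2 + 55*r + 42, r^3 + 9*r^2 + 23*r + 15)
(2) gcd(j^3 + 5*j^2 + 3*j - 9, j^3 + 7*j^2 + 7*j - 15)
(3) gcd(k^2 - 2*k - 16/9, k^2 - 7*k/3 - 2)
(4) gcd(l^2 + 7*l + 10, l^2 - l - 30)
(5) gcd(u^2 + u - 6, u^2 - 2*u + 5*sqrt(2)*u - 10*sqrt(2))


(1) = r + 1
(2) = gcd((j - 1)*(j + 3)^2, (j - 1)*(j + 3)*(j + 5)) = j^2 + 2*j - 3
(3) = k + 2/3
(4) = l + 5
(5) = gcd((u - 2)*(u + 3), (u - 2)*(u + 5*sqrt(2))) = u - 2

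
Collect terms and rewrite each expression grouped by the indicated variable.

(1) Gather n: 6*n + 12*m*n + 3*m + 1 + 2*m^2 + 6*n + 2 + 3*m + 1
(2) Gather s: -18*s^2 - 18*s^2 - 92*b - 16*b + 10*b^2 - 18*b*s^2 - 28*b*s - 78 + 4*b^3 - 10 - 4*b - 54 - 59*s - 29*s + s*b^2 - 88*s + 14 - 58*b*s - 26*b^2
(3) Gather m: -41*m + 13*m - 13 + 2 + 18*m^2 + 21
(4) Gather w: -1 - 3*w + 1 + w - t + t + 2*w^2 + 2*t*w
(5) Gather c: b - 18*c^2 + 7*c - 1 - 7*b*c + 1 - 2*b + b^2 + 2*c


(1) = 2*m^2 + 6*m + n*(12*m + 12) + 4
(2) = 4*b^3 - 16*b^2 - 112*b + s^2*(-18*b - 36) + s*(b^2 - 86*b - 176) - 128
(3) = 18*m^2 - 28*m + 10
(4) = 2*w^2 + w*(2*t - 2)
(5) = b^2 - b - 18*c^2 + c*(9 - 7*b)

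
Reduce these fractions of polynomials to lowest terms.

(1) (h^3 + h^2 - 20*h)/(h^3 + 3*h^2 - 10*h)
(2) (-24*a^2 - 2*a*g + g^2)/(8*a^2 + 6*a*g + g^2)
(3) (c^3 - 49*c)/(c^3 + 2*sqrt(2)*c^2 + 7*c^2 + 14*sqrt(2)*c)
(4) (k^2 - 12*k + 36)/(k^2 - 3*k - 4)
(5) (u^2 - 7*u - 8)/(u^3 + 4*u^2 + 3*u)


(1) = (h - 4)/(h - 2)
(2) = (-6*a + g)/(2*a + g)
(3) = (c - 7)/(c + 2*sqrt(2))
(4) = (k^2 - 12*k + 36)/(k^2 - 3*k - 4)
(5) = (u - 8)/(u^2 + 3*u)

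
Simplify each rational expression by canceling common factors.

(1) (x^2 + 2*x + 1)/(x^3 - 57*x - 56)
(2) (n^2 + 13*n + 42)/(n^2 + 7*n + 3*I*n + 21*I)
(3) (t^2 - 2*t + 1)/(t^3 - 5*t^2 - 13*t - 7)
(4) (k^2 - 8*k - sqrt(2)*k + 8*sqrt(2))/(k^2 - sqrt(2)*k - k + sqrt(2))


(1) = (x + 1)/(x^2 - x - 56)
(2) = (n + 6)/(n + 3*I)
(3) = (t^2 - 2*t + 1)/(t^3 - 5*t^2 - 13*t - 7)
(4) = (k - 8)/(k - 1)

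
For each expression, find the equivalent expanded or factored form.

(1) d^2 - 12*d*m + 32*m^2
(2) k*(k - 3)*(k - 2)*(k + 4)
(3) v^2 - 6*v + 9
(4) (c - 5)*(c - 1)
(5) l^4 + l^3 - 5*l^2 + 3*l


(1) = (d - 8*m)*(d - 4*m)
(2) = k^4 - k^3 - 14*k^2 + 24*k
(3) = (v - 3)^2
(4) = c^2 - 6*c + 5
(5) = l*(l - 1)^2*(l + 3)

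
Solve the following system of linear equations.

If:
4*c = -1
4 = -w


Then:
c = -1/4
w = -4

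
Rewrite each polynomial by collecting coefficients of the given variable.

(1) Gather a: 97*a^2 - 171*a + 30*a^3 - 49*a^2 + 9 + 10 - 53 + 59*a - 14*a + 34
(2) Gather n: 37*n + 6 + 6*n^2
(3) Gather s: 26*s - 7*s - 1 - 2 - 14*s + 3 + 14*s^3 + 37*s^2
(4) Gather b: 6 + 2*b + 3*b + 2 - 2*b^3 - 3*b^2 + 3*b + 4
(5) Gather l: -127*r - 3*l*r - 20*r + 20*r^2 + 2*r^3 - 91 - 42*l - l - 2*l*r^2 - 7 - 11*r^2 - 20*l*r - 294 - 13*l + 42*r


(1) = 30*a^3 + 48*a^2 - 126*a
(2) = 6*n^2 + 37*n + 6
(3) = 14*s^3 + 37*s^2 + 5*s
(4) = -2*b^3 - 3*b^2 + 8*b + 12
(5) = l*(-2*r^2 - 23*r - 56) + 2*r^3 + 9*r^2 - 105*r - 392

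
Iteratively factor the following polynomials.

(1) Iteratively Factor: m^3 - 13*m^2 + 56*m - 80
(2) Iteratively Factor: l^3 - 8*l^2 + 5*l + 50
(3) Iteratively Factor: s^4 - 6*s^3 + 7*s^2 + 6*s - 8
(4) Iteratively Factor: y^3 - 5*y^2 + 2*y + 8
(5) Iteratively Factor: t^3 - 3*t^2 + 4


(1) = (m - 4)*(m^2 - 9*m + 20) = (m - 5)*(m - 4)*(m - 4)
(2) = (l - 5)*(l^2 - 3*l - 10) = (l - 5)*(l + 2)*(l - 5)
(3) = (s - 4)*(s^3 - 2*s^2 - s + 2) = (s - 4)*(s + 1)*(s^2 - 3*s + 2) = (s - 4)*(s - 1)*(s + 1)*(s - 2)
(4) = (y + 1)*(y^2 - 6*y + 8) = (y - 2)*(y + 1)*(y - 4)
(5) = (t - 2)*(t^2 - t - 2) = (t - 2)*(t + 1)*(t - 2)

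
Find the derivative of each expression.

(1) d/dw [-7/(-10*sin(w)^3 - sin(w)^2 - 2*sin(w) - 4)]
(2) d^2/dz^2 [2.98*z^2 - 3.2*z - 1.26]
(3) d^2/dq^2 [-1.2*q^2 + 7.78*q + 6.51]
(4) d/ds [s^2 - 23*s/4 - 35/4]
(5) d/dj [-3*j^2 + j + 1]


(1) = 14*(-sin(w) + 15*cos(w)^2 - 16)*cos(w)/(10*sin(w)^3 + sin(w)^2 + 2*sin(w) + 4)^2
(2) = 5.96000000000000
(3) = -2.40000000000000
(4) = 2*s - 23/4
(5) = 1 - 6*j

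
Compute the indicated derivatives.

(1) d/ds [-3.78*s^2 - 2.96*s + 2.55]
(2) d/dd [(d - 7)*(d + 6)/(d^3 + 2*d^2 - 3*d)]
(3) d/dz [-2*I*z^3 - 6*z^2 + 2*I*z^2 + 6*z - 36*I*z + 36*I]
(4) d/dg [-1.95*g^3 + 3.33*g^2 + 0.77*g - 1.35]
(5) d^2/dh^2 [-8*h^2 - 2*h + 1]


(1) = -7.56*s - 2.96
(2) = (-d^4 + 2*d^3 + 125*d^2 + 168*d - 126)/(d^2*(d^4 + 4*d^3 - 2*d^2 - 12*d + 9))
(3) = -6*I*z^2 - 4*z*(3 - I) + 6 - 36*I
(4) = -5.85*g^2 + 6.66*g + 0.77
(5) = -16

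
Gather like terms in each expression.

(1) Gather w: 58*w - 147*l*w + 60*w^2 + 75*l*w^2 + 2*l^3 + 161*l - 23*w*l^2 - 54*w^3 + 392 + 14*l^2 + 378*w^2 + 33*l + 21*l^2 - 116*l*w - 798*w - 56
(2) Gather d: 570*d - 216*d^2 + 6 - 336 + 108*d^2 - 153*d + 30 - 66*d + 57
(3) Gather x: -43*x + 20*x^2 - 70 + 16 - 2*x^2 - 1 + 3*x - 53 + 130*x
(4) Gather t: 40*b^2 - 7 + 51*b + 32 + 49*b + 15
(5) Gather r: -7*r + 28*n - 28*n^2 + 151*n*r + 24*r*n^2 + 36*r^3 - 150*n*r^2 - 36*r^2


(1) = 2*l^3 + 35*l^2 + 194*l - 54*w^3 + w^2*(75*l + 438) + w*(-23*l^2 - 263*l - 740) + 336
(2) = -108*d^2 + 351*d - 243
(3) = 18*x^2 + 90*x - 108
(4) = 40*b^2 + 100*b + 40
(5) = -28*n^2 + 28*n + 36*r^3 + r^2*(-150*n - 36) + r*(24*n^2 + 151*n - 7)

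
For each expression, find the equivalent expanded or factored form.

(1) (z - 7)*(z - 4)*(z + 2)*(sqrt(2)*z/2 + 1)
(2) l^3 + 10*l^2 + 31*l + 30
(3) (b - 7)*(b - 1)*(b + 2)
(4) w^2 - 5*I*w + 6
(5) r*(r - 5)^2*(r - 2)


(1) = sqrt(2)*z^4/2 - 9*sqrt(2)*z^3/2 + z^3 - 9*z^2 + 3*sqrt(2)*z^2 + 6*z + 28*sqrt(2)*z + 56
(2) = (l + 2)*(l + 3)*(l + 5)
(3) = b^3 - 6*b^2 - 9*b + 14
(4) = (w - 6*I)*(w + I)
(5) = r^4 - 12*r^3 + 45*r^2 - 50*r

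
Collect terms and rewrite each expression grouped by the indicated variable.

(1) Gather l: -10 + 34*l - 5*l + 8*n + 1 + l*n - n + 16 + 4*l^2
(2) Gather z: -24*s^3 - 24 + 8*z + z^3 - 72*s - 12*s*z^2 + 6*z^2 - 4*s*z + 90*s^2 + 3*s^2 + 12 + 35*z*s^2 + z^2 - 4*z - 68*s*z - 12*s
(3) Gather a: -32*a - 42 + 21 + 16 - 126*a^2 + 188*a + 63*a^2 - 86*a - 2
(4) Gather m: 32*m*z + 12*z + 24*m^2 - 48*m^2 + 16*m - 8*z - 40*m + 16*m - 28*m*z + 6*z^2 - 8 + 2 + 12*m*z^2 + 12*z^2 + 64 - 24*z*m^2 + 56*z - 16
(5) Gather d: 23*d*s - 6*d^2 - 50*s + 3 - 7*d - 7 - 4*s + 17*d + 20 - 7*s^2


(1) = 4*l^2 + l*(n + 29) + 7*n + 7
(2) = -24*s^3 + 93*s^2 - 84*s + z^3 + z^2*(7 - 12*s) + z*(35*s^2 - 72*s + 4) - 12
(3) = -63*a^2 + 70*a - 7
(4) = m^2*(-24*z - 24) + m*(12*z^2 + 4*z - 8) + 18*z^2 + 60*z + 42
(5) = -6*d^2 + d*(23*s + 10) - 7*s^2 - 54*s + 16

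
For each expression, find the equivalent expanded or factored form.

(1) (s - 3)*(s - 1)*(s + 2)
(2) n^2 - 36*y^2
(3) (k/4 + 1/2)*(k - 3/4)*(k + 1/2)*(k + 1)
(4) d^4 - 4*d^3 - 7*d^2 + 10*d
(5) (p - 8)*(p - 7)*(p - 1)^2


(1) = s^3 - 2*s^2 - 5*s + 6
(2) = (n - 6*y)*(n + 6*y)
(3) = k^4/4 + 11*k^3/16 + 7*k^2/32 - 13*k/32 - 3/16
(4) = d*(d - 5)*(d - 1)*(d + 2)
(5) = p^4 - 17*p^3 + 87*p^2 - 127*p + 56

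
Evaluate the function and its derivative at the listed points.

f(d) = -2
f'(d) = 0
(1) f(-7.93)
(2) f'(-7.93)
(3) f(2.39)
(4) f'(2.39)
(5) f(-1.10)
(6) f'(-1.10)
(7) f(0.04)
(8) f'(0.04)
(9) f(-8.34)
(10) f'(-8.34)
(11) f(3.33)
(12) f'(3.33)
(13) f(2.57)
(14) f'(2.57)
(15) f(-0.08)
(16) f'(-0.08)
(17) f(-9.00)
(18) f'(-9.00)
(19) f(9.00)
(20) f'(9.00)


(1) = -2.00
(2) = 0.00
(3) = -2.00
(4) = 0.00
(5) = -2.00
(6) = 0.00
(7) = -2.00
(8) = 0.00
(9) = -2.00
(10) = 0.00
(11) = -2.00
(12) = 0.00
(13) = -2.00
(14) = 0.00
(15) = -2.00
(16) = 0.00
(17) = -2.00
(18) = 0.00
(19) = -2.00
(20) = 0.00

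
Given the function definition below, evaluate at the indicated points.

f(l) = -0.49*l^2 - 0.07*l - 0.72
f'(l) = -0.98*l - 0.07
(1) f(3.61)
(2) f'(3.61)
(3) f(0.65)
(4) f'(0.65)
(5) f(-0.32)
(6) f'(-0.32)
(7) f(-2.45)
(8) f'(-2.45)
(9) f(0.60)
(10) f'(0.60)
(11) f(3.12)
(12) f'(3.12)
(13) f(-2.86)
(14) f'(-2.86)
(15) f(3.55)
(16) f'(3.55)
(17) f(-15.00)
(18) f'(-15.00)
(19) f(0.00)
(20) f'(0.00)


(1) = -7.36
(2) = -3.61
(3) = -0.97
(4) = -0.71
(5) = -0.75
(6) = 0.24
(7) = -3.49
(8) = 2.33
(9) = -0.94
(10) = -0.66
(11) = -5.71
(12) = -3.13
(13) = -4.53
(14) = 2.73
(15) = -7.14
(16) = -3.55
(17) = -109.92
(18) = 14.63
(19) = -0.72
(20) = -0.07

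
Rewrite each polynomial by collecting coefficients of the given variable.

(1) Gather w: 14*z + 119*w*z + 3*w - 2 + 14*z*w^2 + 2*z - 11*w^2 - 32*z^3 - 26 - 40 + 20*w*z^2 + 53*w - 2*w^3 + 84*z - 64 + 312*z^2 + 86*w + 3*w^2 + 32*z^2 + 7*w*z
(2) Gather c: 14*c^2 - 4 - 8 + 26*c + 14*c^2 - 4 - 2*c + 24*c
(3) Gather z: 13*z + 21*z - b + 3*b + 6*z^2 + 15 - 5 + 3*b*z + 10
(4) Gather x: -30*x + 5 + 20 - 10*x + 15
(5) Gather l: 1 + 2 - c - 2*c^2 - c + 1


(1) = -2*w^3 + w^2*(14*z - 8) + w*(20*z^2 + 126*z + 142) - 32*z^3 + 344*z^2 + 100*z - 132
(2) = 28*c^2 + 48*c - 16
(3) = 2*b + 6*z^2 + z*(3*b + 34) + 20
(4) = 40 - 40*x
(5) = -2*c^2 - 2*c + 4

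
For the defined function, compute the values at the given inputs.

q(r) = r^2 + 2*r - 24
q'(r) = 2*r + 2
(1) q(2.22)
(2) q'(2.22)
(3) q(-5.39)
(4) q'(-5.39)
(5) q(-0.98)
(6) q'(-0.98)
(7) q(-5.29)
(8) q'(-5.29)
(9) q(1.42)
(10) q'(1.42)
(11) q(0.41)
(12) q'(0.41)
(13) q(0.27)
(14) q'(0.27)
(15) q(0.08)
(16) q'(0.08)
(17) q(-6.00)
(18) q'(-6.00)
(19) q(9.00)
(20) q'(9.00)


(1) = -14.63
(2) = 6.44
(3) = -5.73
(4) = -8.78
(5) = -25.00
(6) = 0.04
(7) = -6.60
(8) = -8.58
(9) = -19.14
(10) = 4.84
(11) = -23.01
(12) = 2.82
(13) = -23.39
(14) = 2.54
(15) = -23.83
(16) = 2.16
(17) = 0.00
(18) = -10.00
(19) = 75.00
(20) = 20.00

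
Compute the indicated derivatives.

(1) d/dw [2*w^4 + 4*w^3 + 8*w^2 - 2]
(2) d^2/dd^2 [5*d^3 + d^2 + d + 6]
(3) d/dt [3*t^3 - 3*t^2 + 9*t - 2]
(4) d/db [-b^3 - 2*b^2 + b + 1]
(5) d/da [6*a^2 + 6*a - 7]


(1) = 4*w*(2*w^2 + 3*w + 4)
(2) = 30*d + 2
(3) = 9*t^2 - 6*t + 9
(4) = -3*b^2 - 4*b + 1
(5) = 12*a + 6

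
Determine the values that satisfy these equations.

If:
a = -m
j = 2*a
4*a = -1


Then:
a = -1/4
j = -1/2
m = 1/4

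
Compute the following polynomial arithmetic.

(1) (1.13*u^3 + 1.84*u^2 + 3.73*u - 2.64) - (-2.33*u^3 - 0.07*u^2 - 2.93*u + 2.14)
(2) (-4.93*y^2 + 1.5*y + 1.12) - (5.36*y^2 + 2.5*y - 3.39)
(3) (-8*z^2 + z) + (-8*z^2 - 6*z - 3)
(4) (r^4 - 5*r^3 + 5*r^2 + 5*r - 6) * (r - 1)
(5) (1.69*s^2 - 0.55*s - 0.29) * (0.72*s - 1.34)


(1) = 3.46*u^3 + 1.91*u^2 + 6.66*u - 4.78
(2) = -10.29*y^2 - 1.0*y + 4.51
(3) = -16*z^2 - 5*z - 3
(4) = r^5 - 6*r^4 + 10*r^3 - 11*r + 6
(5) = 1.2168*s^3 - 2.6606*s^2 + 0.5282*s + 0.3886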